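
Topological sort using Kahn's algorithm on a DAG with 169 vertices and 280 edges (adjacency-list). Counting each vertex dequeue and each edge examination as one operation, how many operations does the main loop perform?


Kahn's algorithm:
  1. Compute in-degrees: O(V + E)
  2. Process queue: each vertex dequeued once (O(V))
     each edge examined once (O(E))
Total = V + E = 169 + 280 = 449


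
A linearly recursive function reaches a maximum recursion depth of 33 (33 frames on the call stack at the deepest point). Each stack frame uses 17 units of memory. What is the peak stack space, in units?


Maximum recursion depth = 33 frames
Memory per frame = 17 units
Total stack space = depth * frame_size
= 33 * 17 = 561


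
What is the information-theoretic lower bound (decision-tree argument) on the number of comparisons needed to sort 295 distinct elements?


A binary decision tree of height h has at most 2^h leaves and needs at least n! of them, so h >= ceil(log2(n!)).
295! is far too large to multiply out, so use Stirling's series:
  ln(n!) ~ n ln n - n + (1/2) ln(2 pi n) + 1/(12n)  (error below 1/(360 n^3), negligible here)
  ln(295) = 5.6869754
  n ln n = 295 * 5.6869754 = 1677.6577
  (1/2) ln(2 pi * 295) = (1/2) ln(1853.5397) = 3.7624
  1/(12*295) = 0.0003
  ln(295!) ~ 1677.6577 - 295 + 3.7624 + 0.0003 = 1386.4204
Convert to base 2: log2(295!) = 1386.4204 / ln 2 = 1386.4204 / 0.69314718 = 2000.1818
ceil(2000.1818) = 2001


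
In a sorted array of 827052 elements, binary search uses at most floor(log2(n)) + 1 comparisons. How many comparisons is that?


Halving sequence: 827052 -> 413526 -> 206763 -> 103381 -> 51690 -> 25845 -> 12922 -> 6461 -> 3230 -> 1615 -> 807 -> 403 -> 201 -> 100 -> 50 -> 25 -> 12 -> 6 -> 3 -> 1
Number of halvings = 19
Max comparisons = 19 + 1 = 20


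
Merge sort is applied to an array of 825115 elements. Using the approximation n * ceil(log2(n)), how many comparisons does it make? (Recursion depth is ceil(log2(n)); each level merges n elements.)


Merge sort divides the array into halves recursively.
Number of levels = ceil(log2(825115)) = 20
At each level, approximately n = 825115 comparisons are needed for merging.
Total comparisons ~ n * ceil(log2(n)) = 825115 * 20 = 16502300


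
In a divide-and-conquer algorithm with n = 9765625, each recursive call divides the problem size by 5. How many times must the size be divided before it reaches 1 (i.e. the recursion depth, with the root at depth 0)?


Number of divisions = log_5(9765625)
Sizes: 9765625 -> 1953125 -> 390625 -> 78125 -> 15625 -> 3125 -> 625 -> 125 -> 25 -> 5 -> 1 (10 divisions)
Recursion depth = 10


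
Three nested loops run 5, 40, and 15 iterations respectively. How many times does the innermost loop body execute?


Loop 1 (outermost): 5 iterations
Loop 2 (middle): 40 iterations per outer
Loop 3 (innermost): 15 iterations per middle
Total = 5 * 40 * 15 = 3000


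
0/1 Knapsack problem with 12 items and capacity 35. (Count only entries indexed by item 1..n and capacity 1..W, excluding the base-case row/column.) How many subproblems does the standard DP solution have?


The DP table is indexed by (item, capacity).
Rows: 12 items
Columns: 35 capacity values (1 to W)
Total subproblems = 12 * 35 = 420


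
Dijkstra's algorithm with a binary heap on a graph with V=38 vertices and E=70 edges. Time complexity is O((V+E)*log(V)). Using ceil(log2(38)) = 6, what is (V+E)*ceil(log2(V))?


Dijkstra with a binary heap: each vertex is extracted once, each edge may relax once.
Each heap operation costs O(log V).
V + E = 38 + 70 = 108
ceil(log2(38)) = 6 (since 2^5 = 32 < 38 <= 64 = 2^6)
Total heap work = (V+E) * ceil(log2(V)) = 108 * 6 = 648


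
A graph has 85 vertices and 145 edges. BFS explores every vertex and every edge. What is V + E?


A full BFS traversal dequeues each vertex once and examines each edge once.
Vertex visits: 85
Edge visits: 145
V + E = 85 + 145 = 230


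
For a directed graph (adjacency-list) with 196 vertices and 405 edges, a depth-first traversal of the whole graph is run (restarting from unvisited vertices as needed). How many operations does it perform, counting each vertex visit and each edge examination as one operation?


A full DFS traversal visits each vertex once and examines each edge once.
V = 196
E = 405
Sum = 196 + 405 = 601


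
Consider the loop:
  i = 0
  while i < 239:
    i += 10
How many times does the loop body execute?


Starting at i = 0, each iteration adds 10.
Iterations until i >= 239:
  Iteration 1: i = 0 -> i = 10
  Iteration 2: i = 10 -> i = 20
  Iteration 3: i = 20 -> i = 30
  Iteration 4: i = 30 -> i = 40
  Iteration 5: i = 40 -> i = 50
  Iteration 6: i = 50 -> i = 60
  Iteration 7: i = 60 -> i = 70
  Iteration 8: i = 70 -> i = 80
  ... continuing ...
Total iterations = ceil(239/10) = 24


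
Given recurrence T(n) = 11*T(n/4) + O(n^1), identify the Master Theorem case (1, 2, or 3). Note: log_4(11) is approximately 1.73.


Master Theorem parameters: a=11, b=4, c=1
log_b(a) = 1.73
Compare b^c with a: 4^1 = 4 < 11, so c < log_b(a).
Comparing c=1 vs log_b(a)=1.73:
1 < 1.73 => Case 1
Result: T(n) = O(n^(log_4 11)) ~ O(n^1.73)
Master Theorem case = 1


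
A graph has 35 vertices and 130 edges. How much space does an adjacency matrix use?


Adjacency matrix: V x V grid of entries
Space = V^2 = 35^2 = 35 * 35 = 1225


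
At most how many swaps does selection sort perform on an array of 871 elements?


Each of the 870 passes places one element in its final position.
Pass 1: swap minimum into position 0
Pass 2: swap minimum of remaining into position 1
...
Pass 870: last two elements, one swap
Maximum swaps = 871 - 1 = 870


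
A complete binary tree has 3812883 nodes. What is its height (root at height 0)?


In a complete binary tree, level k holds nodes 2^k .. 2^(k+1)-1 (1-indexed).
Height = floor(log2(n)) = floor(log2(3812883)) = 21
Check: 2^21 = 2097152 <= 3812883 < 4194304 = 2^22


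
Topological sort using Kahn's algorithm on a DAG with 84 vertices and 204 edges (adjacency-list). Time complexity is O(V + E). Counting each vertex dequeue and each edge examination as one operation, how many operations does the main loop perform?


Kahn's algorithm:
  1. Compute in-degrees: O(V + E)
  2. Process queue: each vertex dequeued once (O(V))
     each edge examined once (O(E))
Total = V + E = 84 + 204 = 288


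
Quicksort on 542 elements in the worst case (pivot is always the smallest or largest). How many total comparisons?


In the worst case, each partition step picks the worst pivot:
  Partition 1: 541 comparisons (n-1 elements to compare)
  Partition 2: 540 comparisons
  Partition 3: 539 comparisons
  Partition 4: 538 comparisons
  Partition 5: 537 comparisons
  ...
  Last partition: 0 comparisons
Total = (n-1) + (n-2) + ... + 1 + 0 = n*(n-1)/2
= 542*541/2 = 146611


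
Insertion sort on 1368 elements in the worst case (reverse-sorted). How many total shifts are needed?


In the worst case (reverse-sorted), each element shifts past all previous:
  Element 1: 1 shifts
  Element 2: 2 shifts
  Element 3: 3 shifts
  Element 4: 4 shifts
  Element 5: 5 shifts
  ...
  Element 1367: 1367 shifts
Total = 1 + 2 + ... + 1367
= 1368*(1368-1)/2 = 935028


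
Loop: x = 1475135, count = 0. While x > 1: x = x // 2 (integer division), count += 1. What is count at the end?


The variable x halves each step:
x = 1475135 -> 737567 -> 368783 -> 184391 -> 92195 -> 46097 -> 23048 -> 11524 -> 5762 -> 2881 -> 1440 -> 720 -> 360 -> 180 -> 90 -> 45 -> 22 -> 11 -> 5 -> 2 -> 1
Number of halvings = floor(log2(1475135)) = 20


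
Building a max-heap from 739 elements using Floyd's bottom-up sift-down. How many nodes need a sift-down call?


In a heap of 739 elements (0-indexed array):
  Last element index: 738
  Parent of last element: floor((738 - 1) / 2) = 368
  Internal nodes: indices 0 to 368
  Count = floor(739/2) = 369


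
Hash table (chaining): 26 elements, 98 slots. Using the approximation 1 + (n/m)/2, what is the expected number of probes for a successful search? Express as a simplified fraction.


Computing expected probes:
alpha = 26/98
= 1 + alpha/2
= 1 + 26/(2*98)
= (2*98 + 26) / (2*98)
= 222/196 = 111/98


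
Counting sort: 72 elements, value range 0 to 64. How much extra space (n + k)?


n = 72 (output array)
k = 65 (count array for 65 distinct values)
Extra space = 72 + 65 = 137


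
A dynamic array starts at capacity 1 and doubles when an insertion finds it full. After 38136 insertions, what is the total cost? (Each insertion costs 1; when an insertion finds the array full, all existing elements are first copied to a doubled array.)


Insertion cost: 38136 (one per element)
Resizes occur just before inserting elements 2, 3, 5, 9, ...
Elements copied at each resize: 1 + 2 + 4 + 8 + 16 + 32 + 64 + 128 + 256 + 512 + 1024 + 2048 + 4096 + 8192 + 16384 + 32768
Sum of copies = 65535 (geometric series: 2^k - 1)
Total = 38136 + 65535 = 103671


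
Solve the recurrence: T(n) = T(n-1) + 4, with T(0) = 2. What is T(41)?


Unrolling the recurrence:
T(41) = T(40) + 4
       = T(39) + 4 + 4
       = T(38) + 4*3
       ...
       = T(0) + 4*41
       = 2 + 164 = 166


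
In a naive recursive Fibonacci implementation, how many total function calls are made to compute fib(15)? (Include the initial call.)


Let C(m) = total calls to evaluate fib(m). Then C(0)=C(1)=1, and
C(m) = 1 + C(m-1) + C(m-2) for m >= 2.
Build the table (each entry = 1 + previous two):
  C(0) = 1
  C(1) = 1
  C(2) = 1 + 1 + 1 = 3
  C(3) = 1 + 3 + 1 = 5
  C(4) = 1 + 5 + 3 = 9
  C(5) = 1 + 9 + 5 = 15
  C(6) = 1 + 15 + 9 = 25
  C(7) = 1 + 25 + 15 = 41
  C(8) = 1 + 41 + 25 = 67
  C(9) = 1 + 67 + 41 = 109
  C(10) = 1 + 109 + 67 = 177
  C(11) = 1 + 177 + 109 = 287
  C(12) = 1 + 287 + 177 = 465
  C(13) = 1 + 465 + 287 = 753
  C(14) = 1 + 753 + 465 = 1219
  C(15) = 1 + 1219 + 753 = 1973
Total calls for fib(15) = 1973


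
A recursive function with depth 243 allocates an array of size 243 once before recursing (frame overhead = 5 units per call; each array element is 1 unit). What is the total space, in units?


Array allocation: 243 units (allocated once)
Stack frames: 243 deep * 5 per frame = 1215 units
Total = 243 + 1215 = 1458


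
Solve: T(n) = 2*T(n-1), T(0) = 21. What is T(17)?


Unrolling:
T(17) = 2*T(16) = 2^2*T(15) = ... = 2^17*T(0)
= 2^17 * 21
= 131072 * 21 = 2752512


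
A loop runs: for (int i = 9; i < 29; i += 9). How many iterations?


Loop starts at i = 9, increments by 9, stops when i >= 29.
Number of iterations = ceil((29 - 9) / 9)
= ceil(20 / 9)
= 3


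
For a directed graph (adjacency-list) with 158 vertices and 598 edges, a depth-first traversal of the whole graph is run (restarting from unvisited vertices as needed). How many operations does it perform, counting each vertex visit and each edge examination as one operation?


A full DFS traversal visits each vertex once and examines each edge once.
V = 158
E = 598
Sum = 158 + 598 = 756


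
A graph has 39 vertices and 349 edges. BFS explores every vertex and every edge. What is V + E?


A full BFS traversal dequeues each vertex once and examines each edge once.
Vertex visits: 39
Edge visits: 349
V + E = 39 + 349 = 388


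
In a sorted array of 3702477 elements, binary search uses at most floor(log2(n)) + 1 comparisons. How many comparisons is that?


Halving sequence: 3702477 -> 1851238 -> 925619 -> 462809 -> 231404 -> 115702 -> 57851 -> 28925 -> 14462 -> 7231 -> 3615 -> 1807 -> 903 -> 451 -> 225 -> 112 -> 56 -> 28 -> 14 -> 7 -> 3 -> 1
Number of halvings = 21
Max comparisons = 21 + 1 = 22


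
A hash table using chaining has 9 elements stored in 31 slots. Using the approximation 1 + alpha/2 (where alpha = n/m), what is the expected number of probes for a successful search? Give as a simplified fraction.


Load factor alpha = n/m = 9/31
Expected probes = 1 + alpha/2 = 1 + 9/(2*31)
= 1 + 9/62
= 62/62 + 9/62
= 71/62


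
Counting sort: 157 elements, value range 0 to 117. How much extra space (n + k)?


n = 157 (output array)
k = 118 (count array for 118 distinct values)
Extra space = 157 + 118 = 275


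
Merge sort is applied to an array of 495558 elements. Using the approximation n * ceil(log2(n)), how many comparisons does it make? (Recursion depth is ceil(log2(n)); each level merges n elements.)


Merge sort divides the array into halves recursively.
Number of levels = ceil(log2(495558)) = 19
At each level, approximately n = 495558 comparisons are needed for merging.
Total comparisons ~ n * ceil(log2(n)) = 495558 * 19 = 9415602


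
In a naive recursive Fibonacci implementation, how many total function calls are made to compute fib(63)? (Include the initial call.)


Let C(m) = total calls to evaluate fib(m). Then C(0)=C(1)=1, and
C(m) = 1 + C(m-1) + C(m-2) for m >= 2.
Build the table (each entry = 1 + previous two):
  C(0) = 1
  C(1) = 1
  C(2) = 1 + 1 + 1 = 3
  C(3) = 1 + 3 + 1 = 5
  C(4) = 1 + 5 + 3 = 9
  C(5) = 1 + 9 + 5 = 15
  C(6) = 1 + 15 + 9 = 25
  C(7) = 1 + 25 + 15 = 41
  C(8) = 1 + 41 + 25 = 67
  C(9) = 1 + 67 + 41 = 109
  C(10) = 1 + 109 + 67 = 177
  C(11) = 1 + 177 + 109 = 287
  C(12) = 1 + 287 + 177 = 465
  C(13) = 1 + 465 + 287 = 753
  C(14) = 1 + 753 + 465 = 1219
  C(15) = 1 + 1219 + 753 = 1973
  C(16) = 1 + 1973 + 1219 = 3193
  C(17) = 1 + 3193 + 1973 = 5167
  C(18) = 1 + 5167 + 3193 = 8361
  C(19) = 1 + 8361 + 5167 = 13529
  C(20) = 1 + 13529 + 8361 = 21891
  C(21) = 1 + 21891 + 13529 = 35421
  C(22) = 1 + 35421 + 21891 = 57313
  C(23) = 1 + 57313 + 35421 = 92735
  C(24) = 1 + 92735 + 57313 = 150049
  C(25) = 1 + 150049 + 92735 = 242785
  C(26) = 1 + 242785 + 150049 = 392835
  C(27) = 1 + 392835 + 242785 = 635621
  C(28) = 1 + 635621 + 392835 = 1028457
  C(29) = 1 + 1028457 + 635621 = 1664079
  C(30) = 1 + 1664079 + 1028457 = 2692537
  C(31) = 1 + 2692537 + 1664079 = 4356617
  C(32) = 1 + 4356617 + 2692537 = 7049155
  C(33) = 1 + 7049155 + 4356617 = 11405773
  C(34) = 1 + 11405773 + 7049155 = 18454929
  C(35) = 1 + 18454929 + 11405773 = 29860703
  C(36) = 1 + 29860703 + 18454929 = 48315633
  C(37) = 1 + 48315633 + 29860703 = 78176337
  C(38) = 1 + 78176337 + 48315633 = 126491971
  C(39) = 1 + 126491971 + 78176337 = 204668309
  C(40) = 1 + 204668309 + 126491971 = 331160281
  C(41) = 1 + 331160281 + 204668309 = 535828591
  C(42) = 1 + 535828591 + 331160281 = 866988873
  C(43) = 1 + 866988873 + 535828591 = 1402817465
  C(44) = 1 + 1402817465 + 866988873 = 2269806339
  C(45) = 1 + 2269806339 + 1402817465 = 3672623805
  C(46) = 1 + 3672623805 + 2269806339 = 5942430145
  C(47) = 1 + 5942430145 + 3672623805 = 9615053951
  C(48) = 1 + 9615053951 + 5942430145 = 15557484097
  C(49) = 1 + 15557484097 + 9615053951 = 25172538049
  C(50) = 1 + 25172538049 + 15557484097 = 40730022147
  C(51) = 1 + 40730022147 + 25172538049 = 65902560197
  C(52) = 1 + 65902560197 + 40730022147 = 106632582345
  C(53) = 1 + 106632582345 + 65902560197 = 172535142543
  C(54) = 1 + 172535142543 + 106632582345 = 279167724889
  C(55) = 1 + 279167724889 + 172535142543 = 451702867433
  C(56) = 1 + 451702867433 + 279167724889 = 730870592323
  C(57) = 1 + 730870592323 + 451702867433 = 1182573459757
  C(58) = 1 + 1182573459757 + 730870592323 = 1913444052081
  C(59) = 1 + 1913444052081 + 1182573459757 = 3096017511839
  C(60) = 1 + 3096017511839 + 1913444052081 = 5009461563921
  C(61) = 1 + 5009461563921 + 3096017511839 = 8105479075761
  C(62) = 1 + 8105479075761 + 5009461563921 = 13114940639683
  C(63) = 1 + 13114940639683 + 8105479075761 = 21220419715445
Total calls for fib(63) = 21220419715445


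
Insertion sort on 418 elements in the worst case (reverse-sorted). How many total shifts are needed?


In the worst case (reverse-sorted), each element shifts past all previous:
  Element 1: 1 shifts
  Element 2: 2 shifts
  Element 3: 3 shifts
  Element 4: 4 shifts
  Element 5: 5 shifts
  ...
  Element 417: 417 shifts
Total = 1 + 2 + ... + 417
= 418*(418-1)/2 = 87153


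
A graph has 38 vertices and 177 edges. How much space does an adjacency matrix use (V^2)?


Adjacency matrix: V x V grid of entries
Space = V^2 = 38^2 = 38 * 38 = 1444


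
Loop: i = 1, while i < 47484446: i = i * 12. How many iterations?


i multiplies by 12 each step:
i = 1 -> 12 -> 144 -> 1728 -> 20736 -> 248832 -> 2985984 -> 35831808 -> 429981696 (stop)
Iterations = ceil(log_12(47484446)) = 8


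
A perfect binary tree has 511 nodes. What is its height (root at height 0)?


For a perfect binary tree of height h: n = 2^(h+1) - 1, so h = log2(n+1) - 1.
  n + 1 = 512 = 2^9
  log2(512) = 9
  height = 9 - 1 = 8


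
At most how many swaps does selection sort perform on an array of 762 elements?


Each of the 761 passes places one element in its final position.
Pass 1: swap minimum into position 0
Pass 2: swap minimum of remaining into position 1
...
Pass 761: last two elements, one swap
Maximum swaps = 762 - 1 = 761


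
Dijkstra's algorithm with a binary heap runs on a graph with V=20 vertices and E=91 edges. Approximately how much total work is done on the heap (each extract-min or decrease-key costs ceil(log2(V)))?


Dijkstra with a binary heap: each vertex is extracted once, each edge may relax once.
Each heap operation costs O(log V).
V + E = 20 + 91 = 111
ceil(log2(20)) = 5 (since 2^4 = 16 < 20 <= 32 = 2^5)
Total heap work = (V+E) * ceil(log2(V)) = 111 * 5 = 555


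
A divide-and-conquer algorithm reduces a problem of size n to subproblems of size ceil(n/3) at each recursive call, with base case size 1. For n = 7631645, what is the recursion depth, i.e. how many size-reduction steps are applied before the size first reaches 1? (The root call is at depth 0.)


Each step divides the size by 3 (rounding up); after k steps the size is ceil(n/3^k), which equals 1 exactly when 3^k >= n.
So the depth is the smallest k with 3^k >= 7631645, i.e. ceil(log_3(7631645)).
3^14 = 4782969 < 7631645 <= 14348907 = 3^15
Recursion depth = 15


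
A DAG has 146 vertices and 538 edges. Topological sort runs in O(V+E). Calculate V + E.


V = 146 (vertex processing)
E = 538 (edge processing)
V + E = 146 + 538 = 684


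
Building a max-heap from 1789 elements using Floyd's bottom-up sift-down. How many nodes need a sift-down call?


In a heap of 1789 elements (0-indexed array):
  Last element index: 1788
  Parent of last element: floor((1788 - 1) / 2) = 893
  Internal nodes: indices 0 to 893
  Count = floor(1789/2) = 894


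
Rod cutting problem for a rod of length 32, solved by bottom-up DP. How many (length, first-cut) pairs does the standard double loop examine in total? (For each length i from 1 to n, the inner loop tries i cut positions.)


For each subproblem length i = 1..32, the inner loop considers i possible first cuts.
Total = 1 + 2 + ... + 32
= 32*(32+1)/2
= 32*33/2 = 528


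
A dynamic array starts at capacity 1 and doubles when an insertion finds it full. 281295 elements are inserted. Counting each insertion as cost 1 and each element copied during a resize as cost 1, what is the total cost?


n = 281295
Insertion costs: 281295
Resizes copy 1, 2, 4, ... up to the largest power of 2 that is <= n-1 = 281294, i.e. 262144.
Copy costs = 1 + 2 + 4 + 8 + 16 + 32 + 64 + 128 + 256 + 512 + 1024 + 2048 + 4096 + 8192 + 16384 + 32768 + 65536 + 131072 + 262144 = 524287
Total = 281295 + 524287 = 805582


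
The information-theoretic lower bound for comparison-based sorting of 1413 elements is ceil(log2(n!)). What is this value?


A binary decision tree of height h has at most 2^h leaves and needs at least n! of them, so h >= ceil(log2(n!)).
1413! is far too large to multiply out, so use Stirling's series:
  ln(n!) ~ n ln n - n + (1/2) ln(2 pi n) + 1/(12n)  (error below 1/(360 n^3), negligible here)
  ln(1413) = 7.2534704
  n ln n = 1413 * 7.2534704 = 10249.1537
  (1/2) ln(2 pi * 1413) = (1/2) ln(8878.1408) = 4.5457
  1/(12*1413) = 0.0001
  ln(1413!) ~ 10249.1537 - 1413 + 4.5457 + 0.0001 = 8840.6995
Convert to base 2: log2(1413!) = 8840.6995 / ln 2 = 8840.6995 / 0.69314718 = 12754.4333
ceil(12754.4333) = 12755


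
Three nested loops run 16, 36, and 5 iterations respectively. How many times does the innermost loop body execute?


Loop 1 (outermost): 16 iterations
Loop 2 (middle): 36 iterations per outer
Loop 3 (innermost): 5 iterations per middle
Total = 16 * 36 * 5 = 2880


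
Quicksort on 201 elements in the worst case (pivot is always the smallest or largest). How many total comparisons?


In the worst case, each partition step picks the worst pivot:
  Partition 1: 200 comparisons (n-1 elements to compare)
  Partition 2: 199 comparisons
  Partition 3: 198 comparisons
  Partition 4: 197 comparisons
  Partition 5: 196 comparisons
  ...
  Last partition: 0 comparisons
Total = (n-1) + (n-2) + ... + 1 + 0 = n*(n-1)/2
= 201*200/2 = 20100


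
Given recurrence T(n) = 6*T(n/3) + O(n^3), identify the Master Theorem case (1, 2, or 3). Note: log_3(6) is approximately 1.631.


Master Theorem parameters: a=6, b=3, c=3
log_b(a) = 1.631
Compare b^c with a: 3^3 = 27 > 6, so c > log_b(a).
Comparing c=3 vs log_b(a)=1.631:
3 > 1.631 => Case 3
Result: T(n) = O(n^3)
Master Theorem case = 3


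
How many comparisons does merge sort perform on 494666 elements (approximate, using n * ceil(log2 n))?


Recursion depth: ceil(log2(494666)) = 19
Each recursion level merges n = 494666 elements
Total = 494666 * 19 = 9398654


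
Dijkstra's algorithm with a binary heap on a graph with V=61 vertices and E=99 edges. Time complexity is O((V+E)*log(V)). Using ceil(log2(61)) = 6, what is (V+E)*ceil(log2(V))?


Dijkstra with a binary heap: each vertex is extracted once, each edge may relax once.
Each heap operation costs O(log V).
V + E = 61 + 99 = 160
ceil(log2(61)) = 6 (since 2^5 = 32 < 61 <= 64 = 2^6)
Total heap work = (V+E) * ceil(log2(V)) = 160 * 6 = 960


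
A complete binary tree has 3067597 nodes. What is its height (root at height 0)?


In a complete binary tree, level k holds nodes 2^k .. 2^(k+1)-1 (1-indexed).
Height = floor(log2(n)) = floor(log2(3067597)) = 21
Check: 2^21 = 2097152 <= 3067597 < 4194304 = 2^22


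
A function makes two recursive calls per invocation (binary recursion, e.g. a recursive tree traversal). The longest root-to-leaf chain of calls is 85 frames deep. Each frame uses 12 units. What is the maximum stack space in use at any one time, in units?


Binary recursion: the two calls run one after the other, so only one root-to-leaf chain of frames is on the stack at a time.
Maximum depth (longest chain) = 85 frames
Each frame = 12 units
Max stack space = 85 * 12 = 1020


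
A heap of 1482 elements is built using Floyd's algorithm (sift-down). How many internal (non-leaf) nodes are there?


Leaf nodes occupy roughly half the array.
Sift-down is called for each internal node, starting from the last one.
Internal nodes = floor(n/2) = floor(1482/2) = 741


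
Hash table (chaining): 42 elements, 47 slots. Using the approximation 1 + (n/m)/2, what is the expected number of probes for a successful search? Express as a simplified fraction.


Computing expected probes:
alpha = 42/47
= 1 + alpha/2
= 1 + 42/(2*47)
= (2*47 + 42) / (2*47)
= 136/94 = 68/47


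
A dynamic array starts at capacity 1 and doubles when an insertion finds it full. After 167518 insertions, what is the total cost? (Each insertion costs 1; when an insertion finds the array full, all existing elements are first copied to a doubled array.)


Insertion cost: 167518 (one per element)
Resizes occur just before inserting elements 2, 3, 5, 9, ...
Elements copied at each resize: 1 + 2 + 4 + 8 + 16 + 32 + 64 + 128 + 256 + 512 + 1024 + 2048 + 4096 + 8192 + 16384 + 32768 + 65536 + 131072
Sum of copies = 262143 (geometric series: 2^k - 1)
Total = 167518 + 262143 = 429661


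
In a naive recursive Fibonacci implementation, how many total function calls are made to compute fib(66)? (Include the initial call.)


Let C(m) = total calls to evaluate fib(m). Then C(0)=C(1)=1, and
C(m) = 1 + C(m-1) + C(m-2) for m >= 2.
Build the table (each entry = 1 + previous two):
  C(0) = 1
  C(1) = 1
  C(2) = 1 + 1 + 1 = 3
  C(3) = 1 + 3 + 1 = 5
  C(4) = 1 + 5 + 3 = 9
  C(5) = 1 + 9 + 5 = 15
  C(6) = 1 + 15 + 9 = 25
  C(7) = 1 + 25 + 15 = 41
  C(8) = 1 + 41 + 25 = 67
  C(9) = 1 + 67 + 41 = 109
  C(10) = 1 + 109 + 67 = 177
  C(11) = 1 + 177 + 109 = 287
  C(12) = 1 + 287 + 177 = 465
  C(13) = 1 + 465 + 287 = 753
  C(14) = 1 + 753 + 465 = 1219
  C(15) = 1 + 1219 + 753 = 1973
  C(16) = 1 + 1973 + 1219 = 3193
  C(17) = 1 + 3193 + 1973 = 5167
  C(18) = 1 + 5167 + 3193 = 8361
  C(19) = 1 + 8361 + 5167 = 13529
  C(20) = 1 + 13529 + 8361 = 21891
  C(21) = 1 + 21891 + 13529 = 35421
  C(22) = 1 + 35421 + 21891 = 57313
  C(23) = 1 + 57313 + 35421 = 92735
  C(24) = 1 + 92735 + 57313 = 150049
  C(25) = 1 + 150049 + 92735 = 242785
  C(26) = 1 + 242785 + 150049 = 392835
  C(27) = 1 + 392835 + 242785 = 635621
  C(28) = 1 + 635621 + 392835 = 1028457
  C(29) = 1 + 1028457 + 635621 = 1664079
  C(30) = 1 + 1664079 + 1028457 = 2692537
  C(31) = 1 + 2692537 + 1664079 = 4356617
  C(32) = 1 + 4356617 + 2692537 = 7049155
  C(33) = 1 + 7049155 + 4356617 = 11405773
  C(34) = 1 + 11405773 + 7049155 = 18454929
  C(35) = 1 + 18454929 + 11405773 = 29860703
  C(36) = 1 + 29860703 + 18454929 = 48315633
  C(37) = 1 + 48315633 + 29860703 = 78176337
  C(38) = 1 + 78176337 + 48315633 = 126491971
  C(39) = 1 + 126491971 + 78176337 = 204668309
  C(40) = 1 + 204668309 + 126491971 = 331160281
  C(41) = 1 + 331160281 + 204668309 = 535828591
  C(42) = 1 + 535828591 + 331160281 = 866988873
  C(43) = 1 + 866988873 + 535828591 = 1402817465
  C(44) = 1 + 1402817465 + 866988873 = 2269806339
  C(45) = 1 + 2269806339 + 1402817465 = 3672623805
  C(46) = 1 + 3672623805 + 2269806339 = 5942430145
  C(47) = 1 + 5942430145 + 3672623805 = 9615053951
  C(48) = 1 + 9615053951 + 5942430145 = 15557484097
  C(49) = 1 + 15557484097 + 9615053951 = 25172538049
  C(50) = 1 + 25172538049 + 15557484097 = 40730022147
  C(51) = 1 + 40730022147 + 25172538049 = 65902560197
  C(52) = 1 + 65902560197 + 40730022147 = 106632582345
  C(53) = 1 + 106632582345 + 65902560197 = 172535142543
  C(54) = 1 + 172535142543 + 106632582345 = 279167724889
  C(55) = 1 + 279167724889 + 172535142543 = 451702867433
  C(56) = 1 + 451702867433 + 279167724889 = 730870592323
  C(57) = 1 + 730870592323 + 451702867433 = 1182573459757
  C(58) = 1 + 1182573459757 + 730870592323 = 1913444052081
  C(59) = 1 + 1913444052081 + 1182573459757 = 3096017511839
  C(60) = 1 + 3096017511839 + 1913444052081 = 5009461563921
  C(61) = 1 + 5009461563921 + 3096017511839 = 8105479075761
  C(62) = 1 + 8105479075761 + 5009461563921 = 13114940639683
  C(63) = 1 + 13114940639683 + 8105479075761 = 21220419715445
  C(64) = 1 + 21220419715445 + 13114940639683 = 34335360355129
  C(65) = 1 + 34335360355129 + 21220419715445 = 55555780070575
  C(66) = 1 + 55555780070575 + 34335360355129 = 89891140425705
Total calls for fib(66) = 89891140425705


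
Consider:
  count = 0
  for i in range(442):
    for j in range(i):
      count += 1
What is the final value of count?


For each i, the inner loop runs i times:
  i=0: inner runs 0 times
  i=1: inner runs 1 time
  i=2: inner runs 2 times
  i=3: inner runs 3 times
  i=4: inner runs 4 times
  i=5: inner runs 5 times
  i=6: inner runs 6 times
  i=7: inner runs 7 times
  ...
Total = 0 + 1 + 2 + ... + 441 = 442*(442-1)/2 = 97461


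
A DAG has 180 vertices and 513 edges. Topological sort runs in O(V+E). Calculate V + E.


V = 180 (vertex processing)
E = 513 (edge processing)
V + E = 180 + 513 = 693


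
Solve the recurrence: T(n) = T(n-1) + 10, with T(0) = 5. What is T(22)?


Unrolling the recurrence:
T(22) = T(21) + 10
       = T(20) + 10 + 10
       = T(19) + 10*3
       ...
       = T(0) + 10*22
       = 5 + 220 = 225


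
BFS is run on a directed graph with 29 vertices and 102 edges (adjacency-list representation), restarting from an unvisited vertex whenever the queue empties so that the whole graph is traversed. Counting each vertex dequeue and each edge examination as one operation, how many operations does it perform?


A full BFS traversal dequeues each vertex exactly once and examines each directed edge exactly once.
V = 29 (vertex processing cost)
E = 102 (edge examination cost)
Total operations proportional to V + E = 29 + 102 = 131


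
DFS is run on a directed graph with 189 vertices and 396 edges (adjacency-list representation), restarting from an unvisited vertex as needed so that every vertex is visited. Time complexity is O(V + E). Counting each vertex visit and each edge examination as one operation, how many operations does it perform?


A full DFS traversal processes each vertex exactly once (push/pop on stack).
Each directed edge is examined once.
V = 189, E = 396
V + E = 585


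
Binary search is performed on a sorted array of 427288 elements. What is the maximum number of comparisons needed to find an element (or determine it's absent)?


Binary search halves the search space each comparison:
  Step 1: search space = 427288 -> 213644
  Step 2: search space = 213644 -> 106822
  Step 3: search space = 106822 -> 53411
  Step 4: search space = 53411 -> 26705
  Step 5: search space = 26705 -> 13352
  Step 6: search space = 13352 -> 6676
  Step 7: search space = 6676 -> 3338
  Step 8: search space = 3338 -> 1669
  Step 9: search space = 1669 -> 834
  Step 10: search space = 834 -> 417
  Step 11: search space = 417 -> 208
  Step 12: search space = 208 -> 104
  Step 13: search space = 104 -> 52
  Step 14: search space = 52 -> 26
  Step 15: search space = 26 -> 13
  Step 16: search space = 13 -> 6
  Step 17: search space = 6 -> 3
  Step 18: search space = 3 -> 1
  Step 19: search space = 1 (final check)
Maximum comparisons = floor(log2(427288)) + 1 = 18 + 1 = 19


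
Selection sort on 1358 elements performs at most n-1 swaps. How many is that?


Each of the 1357 passes places one element in its final position.
Pass 1: swap minimum into position 0
Pass 2: swap minimum of remaining into position 1
...
Pass 1357: last two elements, one swap
Maximum swaps = 1358 - 1 = 1357


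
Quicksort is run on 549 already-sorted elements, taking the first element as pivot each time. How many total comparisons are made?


Sum of comparisons per partition:
548 + 547 + ... + 1 + 0
= 549 * (549 - 1) / 2
= 549 * 548 / 2
= 150426


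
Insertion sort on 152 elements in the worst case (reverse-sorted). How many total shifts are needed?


In the worst case (reverse-sorted), each element shifts past all previous:
  Element 1: 1 shifts
  Element 2: 2 shifts
  Element 3: 3 shifts
  Element 4: 4 shifts
  Element 5: 5 shifts
  ...
  Element 151: 151 shifts
Total = 1 + 2 + ... + 151
= 152*(152-1)/2 = 11476


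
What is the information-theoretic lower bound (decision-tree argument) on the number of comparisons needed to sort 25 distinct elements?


A binary decision tree of height h has at most 2^h leaves and needs at least n! of them, so h >= ceil(log2(n!)).
Compute 25! as a running product:
  x2 = 2, x3 = 6, x4 = 24, x5 = 120
  x6 = 720, x7 = 5040, x8 = 40320, x9 = 362880
  x10 = 3628800, x11 = 39916800, x12 = 479001600, x13 = 6227020800
  x14 = 87178291200, x15 = 1307674368000, x16 = 20922789888000, x17 = 355687428096000
  x18 = 6402373705728000, x19 = 121645100408832000, x20 = 2432902008176640000, x21 = 51090942171709440000
  x22 = 1124000727777607680000, x23 = 25852016738884976640000, x24 = 620448401733239439360000, x25 = 15511210043330985984000000
25! = 15511210043330985984000000
Bracket between powers of 2:
  2^83 = 9671406556917033397649408 < 15511210043330985984000000 <= 19342813113834066795298816 = 2^84
So ceil(log2(25!)) = 84


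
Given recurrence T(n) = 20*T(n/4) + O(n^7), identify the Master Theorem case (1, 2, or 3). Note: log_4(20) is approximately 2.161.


Master Theorem parameters: a=20, b=4, c=7
log_b(a) = 2.161
Compare b^c with a: 4^7 = 16384 > 20, so c > log_b(a).
Comparing c=7 vs log_b(a)=2.161:
7 > 2.161 => Case 3
Result: T(n) = O(n^7)
Master Theorem case = 3


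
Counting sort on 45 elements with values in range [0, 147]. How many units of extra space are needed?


Output array size: 45 (to store sorted result)
Count array size: 148 (one slot per possible value, range 0 to 147)
Total extra space = 45 + 148 = 193


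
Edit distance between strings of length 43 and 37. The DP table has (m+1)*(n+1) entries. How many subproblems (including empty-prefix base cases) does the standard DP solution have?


The table includes base cases (empty prefixes).
Rows: (m+1) = 44
Columns: (n+1) = 38
Total = 44 * 38 = 1672


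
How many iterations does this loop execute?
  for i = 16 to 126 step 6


The loop variable i takes values starting at 16 and increments by 6 each iteration.
Sequence: i = 16, 22, 28, 34, 40, 46, 52, 58, 64, ...
The upper bound 126 is inclusive, so the count is floor((last - first) / step) + 1:
floor((126 - 16) / 6) + 1 = floor(110/6) + 1 = 18 + 1 = 19


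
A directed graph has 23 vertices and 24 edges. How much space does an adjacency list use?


Adjacency list: one list head per vertex + one entry per edge
Vertex heads: 23
Edge entries: 24
Total = 23 + 24 = 47


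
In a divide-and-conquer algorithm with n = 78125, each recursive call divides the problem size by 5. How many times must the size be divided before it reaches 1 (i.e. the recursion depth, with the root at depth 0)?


Number of divisions = log_5(78125)
Sizes: 78125 -> 15625 -> 3125 -> 625 -> 125 -> 25 -> 5 -> 1 (7 divisions)
Recursion depth = 7


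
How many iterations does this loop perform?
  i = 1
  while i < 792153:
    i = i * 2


The loop variable doubles each iteration:
i = 1 -> 2 -> 4 -> 8 -> 16 -> 32 -> 64 -> 128 -> 256 -> 512 -> 1024 -> 2048 -> 4096 -> 8192 -> 16384 -> 32768 -> 65536 -> 131072 -> 262144 -> 524288 -> 1048576 (stop, 1048576 >= 792153)
Number of doublings = ceil(log2(792153)) = 20


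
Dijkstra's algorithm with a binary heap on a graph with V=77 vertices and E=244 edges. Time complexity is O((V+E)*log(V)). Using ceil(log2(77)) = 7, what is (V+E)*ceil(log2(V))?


Dijkstra with a binary heap: each vertex is extracted once, each edge may relax once.
Each heap operation costs O(log V).
V + E = 77 + 244 = 321
ceil(log2(77)) = 7 (since 2^6 = 64 < 77 <= 128 = 2^7)
Total heap work = (V+E) * ceil(log2(V)) = 321 * 7 = 2247


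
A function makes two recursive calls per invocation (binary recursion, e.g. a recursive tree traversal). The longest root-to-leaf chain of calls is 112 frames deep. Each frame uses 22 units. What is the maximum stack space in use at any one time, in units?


Binary recursion: the two calls run one after the other, so only one root-to-leaf chain of frames is on the stack at a time.
Maximum depth (longest chain) = 112 frames
Each frame = 22 units
Max stack space = 112 * 22 = 2464


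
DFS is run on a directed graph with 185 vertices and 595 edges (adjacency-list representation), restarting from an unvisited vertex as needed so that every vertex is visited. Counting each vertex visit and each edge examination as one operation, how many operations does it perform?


A full DFS traversal processes each vertex exactly once (push/pop on stack).
Each directed edge is examined once.
V = 185, E = 595
V + E = 780


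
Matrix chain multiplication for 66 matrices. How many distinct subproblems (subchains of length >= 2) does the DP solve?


Subproblems are indexed by (i, j) where i < j.
Number of such pairs = n*(n-1)/2
= 66 * 65 / 2
= 2145


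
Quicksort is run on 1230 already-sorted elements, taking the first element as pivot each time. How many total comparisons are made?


Sum of comparisons per partition:
1229 + 1228 + ... + 1 + 0
= 1230 * (1230 - 1) / 2
= 1230 * 1229 / 2
= 755835


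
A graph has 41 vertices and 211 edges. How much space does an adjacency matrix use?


Adjacency matrix: V x V grid of entries
Space = V^2 = 41^2 = 41 * 41 = 1681


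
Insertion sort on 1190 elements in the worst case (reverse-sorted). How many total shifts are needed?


In the worst case (reverse-sorted), each element shifts past all previous:
  Element 1: 1 shifts
  Element 2: 2 shifts
  Element 3: 3 shifts
  Element 4: 4 shifts
  Element 5: 5 shifts
  ...
  Element 1189: 1189 shifts
Total = 1 + 2 + ... + 1189
= 1190*(1190-1)/2 = 707455


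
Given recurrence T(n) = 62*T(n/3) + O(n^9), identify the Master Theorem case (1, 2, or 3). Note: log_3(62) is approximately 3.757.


Master Theorem parameters: a=62, b=3, c=9
log_b(a) = 3.757
Compare b^c with a: 3^9 = 19683 > 62, so c > log_b(a).
Comparing c=9 vs log_b(a)=3.757:
9 > 3.757 => Case 3
Result: T(n) = O(n^9)
Master Theorem case = 3


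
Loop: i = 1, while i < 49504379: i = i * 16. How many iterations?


i multiplies by 16 each step:
i = 1 -> 16 -> 256 -> 4096 -> 65536 -> 1048576 -> 16777216 -> 268435456 (stop)
Iterations = ceil(log_16(49504379)) = 7


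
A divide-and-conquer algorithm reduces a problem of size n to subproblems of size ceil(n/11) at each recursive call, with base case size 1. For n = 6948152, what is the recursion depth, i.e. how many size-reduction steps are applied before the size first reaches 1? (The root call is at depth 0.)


Each step divides the size by 11 (rounding up); after k steps the size is ceil(n/11^k), which equals 1 exactly when 11^k >= n.
So the depth is the smallest k with 11^k >= 6948152, i.e. ceil(log_11(6948152)).
11^6 = 1771561 < 6948152 <= 19487171 = 11^7
Recursion depth = 7


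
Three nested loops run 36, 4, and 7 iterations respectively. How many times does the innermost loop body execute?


Loop 1 (outermost): 36 iterations
Loop 2 (middle): 4 iterations per outer
Loop 3 (innermost): 7 iterations per middle
Total = 36 * 4 * 7 = 1008


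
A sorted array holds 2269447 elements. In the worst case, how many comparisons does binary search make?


Halving sequence: 2269447 -> 1134723 -> 567361 -> 283680 -> 141840 -> 70920 -> 35460 -> 17730 -> 8865 -> 4432 -> 2216 -> 1108 -> 554 -> 277 -> 138 -> 69 -> 34 -> 17 -> 8 -> 4 -> 2 -> 1
Number of halvings = 21
Max comparisons = 21 + 1 = 22


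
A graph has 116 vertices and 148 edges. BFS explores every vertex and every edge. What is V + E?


A full BFS traversal dequeues each vertex once and examines each edge once.
Vertex visits: 116
Edge visits: 148
V + E = 116 + 148 = 264


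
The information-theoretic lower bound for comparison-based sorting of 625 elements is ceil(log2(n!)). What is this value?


A binary decision tree of height h has at most 2^h leaves and needs at least n! of them, so h >= ceil(log2(n!)).
625! is far too large to multiply out, so use Stirling's series:
  ln(n!) ~ n ln n - n + (1/2) ln(2 pi n) + 1/(12n)  (error below 1/(360 n^3), negligible here)
  ln(625) = 6.4377516
  n ln n = 625 * 6.4377516 = 4023.5948
  (1/2) ln(2 pi * 625) = (1/2) ln(3926.9908) = 4.1378
  1/(12*625) = 0.0001
  ln(625!) ~ 4023.5948 - 625 + 4.1378 + 0.0001 = 3402.7327
Convert to base 2: log2(625!) = 3402.7327 / ln 2 = 3402.7327 / 0.69314718 = 4909.1056
ceil(4909.1056) = 4910


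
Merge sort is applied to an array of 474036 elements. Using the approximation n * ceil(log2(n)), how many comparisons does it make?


Merge sort divides the array into halves recursively.
Number of levels = ceil(log2(474036)) = 19
At each level, approximately n = 474036 comparisons are needed for merging.
Total comparisons ~ n * ceil(log2(n)) = 474036 * 19 = 9006684


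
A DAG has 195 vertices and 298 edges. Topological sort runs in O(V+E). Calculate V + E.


V = 195 (vertex processing)
E = 298 (edge processing)
V + E = 195 + 298 = 493


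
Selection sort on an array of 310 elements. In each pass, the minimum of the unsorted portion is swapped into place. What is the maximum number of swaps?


Selection sort performs one swap per pass:
  Pass 1: find min in positions 0 to 309, swap with position 0
  Pass 2: find min in positions 1 to 309, swap with position 1
  Pass 3: find min in positions 2 to 309, swap with position 2
  Pass 4: find min in positions 3 to 309, swap with position 3
  Pass 5: find min in positions 4 to 309, swap with position 4
  ... (304 more passes)
Total passes (and swaps) = n - 1 = 310 - 1 = 309
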